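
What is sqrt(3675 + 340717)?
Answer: 2*sqrt(86098) ≈ 586.85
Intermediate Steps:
sqrt(3675 + 340717) = sqrt(344392) = 2*sqrt(86098)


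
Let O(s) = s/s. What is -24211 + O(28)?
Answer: -24210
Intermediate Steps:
O(s) = 1
-24211 + O(28) = -24211 + 1 = -24210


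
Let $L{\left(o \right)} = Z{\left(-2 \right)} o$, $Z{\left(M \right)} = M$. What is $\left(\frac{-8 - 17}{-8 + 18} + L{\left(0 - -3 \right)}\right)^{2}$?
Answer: $\frac{289}{4} \approx 72.25$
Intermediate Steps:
$L{\left(o \right)} = - 2 o$
$\left(\frac{-8 - 17}{-8 + 18} + L{\left(0 - -3 \right)}\right)^{2} = \left(\frac{-8 - 17}{-8 + 18} - 2 \left(0 - -3\right)\right)^{2} = \left(- \frac{25}{10} - 2 \left(0 + 3\right)\right)^{2} = \left(\left(-25\right) \frac{1}{10} - 6\right)^{2} = \left(- \frac{5}{2} - 6\right)^{2} = \left(- \frac{17}{2}\right)^{2} = \frac{289}{4}$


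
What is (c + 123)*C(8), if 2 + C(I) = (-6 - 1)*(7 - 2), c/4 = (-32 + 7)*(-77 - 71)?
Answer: -552151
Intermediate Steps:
c = 14800 (c = 4*((-32 + 7)*(-77 - 71)) = 4*(-25*(-148)) = 4*3700 = 14800)
C(I) = -37 (C(I) = -2 + (-6 - 1)*(7 - 2) = -2 - 7*5 = -2 - 35 = -37)
(c + 123)*C(8) = (14800 + 123)*(-37) = 14923*(-37) = -552151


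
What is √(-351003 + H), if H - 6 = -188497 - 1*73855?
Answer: 11*I*√5069 ≈ 783.17*I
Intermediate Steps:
H = -262346 (H = 6 + (-188497 - 1*73855) = 6 + (-188497 - 73855) = 6 - 262352 = -262346)
√(-351003 + H) = √(-351003 - 262346) = √(-613349) = 11*I*√5069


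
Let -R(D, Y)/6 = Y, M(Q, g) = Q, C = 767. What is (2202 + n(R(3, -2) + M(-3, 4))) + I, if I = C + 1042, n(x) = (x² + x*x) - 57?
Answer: 4116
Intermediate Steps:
R(D, Y) = -6*Y
n(x) = -57 + 2*x² (n(x) = (x² + x²) - 57 = 2*x² - 57 = -57 + 2*x²)
I = 1809 (I = 767 + 1042 = 1809)
(2202 + n(R(3, -2) + M(-3, 4))) + I = (2202 + (-57 + 2*(-6*(-2) - 3)²)) + 1809 = (2202 + (-57 + 2*(12 - 3)²)) + 1809 = (2202 + (-57 + 2*9²)) + 1809 = (2202 + (-57 + 2*81)) + 1809 = (2202 + (-57 + 162)) + 1809 = (2202 + 105) + 1809 = 2307 + 1809 = 4116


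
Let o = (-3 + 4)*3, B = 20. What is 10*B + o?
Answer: 203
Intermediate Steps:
o = 3 (o = 1*3 = 3)
10*B + o = 10*20 + 3 = 200 + 3 = 203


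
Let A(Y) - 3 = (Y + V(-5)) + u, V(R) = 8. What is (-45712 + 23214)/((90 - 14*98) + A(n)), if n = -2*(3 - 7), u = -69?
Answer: 11249/666 ≈ 16.890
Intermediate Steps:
n = 8 (n = -2*(-4) = 8)
A(Y) = -58 + Y (A(Y) = 3 + ((Y + 8) - 69) = 3 + ((8 + Y) - 69) = 3 + (-61 + Y) = -58 + Y)
(-45712 + 23214)/((90 - 14*98) + A(n)) = (-45712 + 23214)/((90 - 14*98) + (-58 + 8)) = -22498/((90 - 1372) - 50) = -22498/(-1282 - 50) = -22498/(-1332) = -22498*(-1/1332) = 11249/666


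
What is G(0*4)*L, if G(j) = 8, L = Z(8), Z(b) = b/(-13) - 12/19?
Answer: -2464/247 ≈ -9.9757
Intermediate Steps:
Z(b) = -12/19 - b/13 (Z(b) = b*(-1/13) - 12*1/19 = -b/13 - 12/19 = -12/19 - b/13)
L = -308/247 (L = -12/19 - 1/13*8 = -12/19 - 8/13 = -308/247 ≈ -1.2470)
G(0*4)*L = 8*(-308/247) = -2464/247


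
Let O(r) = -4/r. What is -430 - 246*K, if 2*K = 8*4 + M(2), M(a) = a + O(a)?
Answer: -4366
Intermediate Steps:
M(a) = a - 4/a
K = 16 (K = (8*4 + (2 - 4/2))/2 = (32 + (2 - 4*1/2))/2 = (32 + (2 - 2))/2 = (32 + 0)/2 = (1/2)*32 = 16)
-430 - 246*K = -430 - 246*16 = -430 - 3936 = -4366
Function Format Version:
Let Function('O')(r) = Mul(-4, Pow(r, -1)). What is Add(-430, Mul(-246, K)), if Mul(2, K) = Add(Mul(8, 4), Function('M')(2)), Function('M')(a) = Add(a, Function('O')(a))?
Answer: -4366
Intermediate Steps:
Function('M')(a) = Add(a, Mul(-4, Pow(a, -1)))
K = 16 (K = Mul(Rational(1, 2), Add(Mul(8, 4), Add(2, Mul(-4, Pow(2, -1))))) = Mul(Rational(1, 2), Add(32, Add(2, Mul(-4, Rational(1, 2))))) = Mul(Rational(1, 2), Add(32, Add(2, -2))) = Mul(Rational(1, 2), Add(32, 0)) = Mul(Rational(1, 2), 32) = 16)
Add(-430, Mul(-246, K)) = Add(-430, Mul(-246, 16)) = Add(-430, -3936) = -4366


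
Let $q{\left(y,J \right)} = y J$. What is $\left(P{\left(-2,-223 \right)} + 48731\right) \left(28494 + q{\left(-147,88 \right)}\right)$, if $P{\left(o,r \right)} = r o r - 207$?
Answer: $-792431172$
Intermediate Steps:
$P{\left(o,r \right)} = -207 + o r^{2}$ ($P{\left(o,r \right)} = o r r - 207 = o r^{2} - 207 = -207 + o r^{2}$)
$q{\left(y,J \right)} = J y$
$\left(P{\left(-2,-223 \right)} + 48731\right) \left(28494 + q{\left(-147,88 \right)}\right) = \left(\left(-207 - 2 \left(-223\right)^{2}\right) + 48731\right) \left(28494 + 88 \left(-147\right)\right) = \left(\left(-207 - 99458\right) + 48731\right) \left(28494 - 12936\right) = \left(\left(-207 - 99458\right) + 48731\right) 15558 = \left(-99665 + 48731\right) 15558 = \left(-50934\right) 15558 = -792431172$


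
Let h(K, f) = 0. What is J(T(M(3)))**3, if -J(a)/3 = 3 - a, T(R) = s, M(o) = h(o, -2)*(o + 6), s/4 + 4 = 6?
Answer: 3375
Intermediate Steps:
s = 8 (s = -16 + 4*6 = -16 + 24 = 8)
M(o) = 0 (M(o) = 0*(o + 6) = 0*(6 + o) = 0)
T(R) = 8
J(a) = -9 + 3*a (J(a) = -3*(3 - a) = -9 + 3*a)
J(T(M(3)))**3 = (-9 + 3*8)**3 = (-9 + 24)**3 = 15**3 = 3375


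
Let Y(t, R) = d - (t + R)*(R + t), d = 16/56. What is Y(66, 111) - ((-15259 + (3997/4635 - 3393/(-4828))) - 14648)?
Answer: -222948835057/156644460 ≈ -1423.3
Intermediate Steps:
d = 2/7 (d = 16*(1/56) = 2/7 ≈ 0.28571)
Y(t, R) = 2/7 - (R + t)² (Y(t, R) = 2/7 - (t + R)*(R + t) = 2/7 - (R + t)*(R + t) = 2/7 - (R + t)²)
Y(66, 111) - ((-15259 + (3997/4635 - 3393/(-4828))) - 14648) = (2/7 - (111 + 66)²) - ((-15259 + (3997/4635 - 3393/(-4828))) - 14648) = (2/7 - 1*177²) - ((-15259 + (3997*(1/4635) - 3393*(-1/4828))) - 14648) = (2/7 - 1*31329) - ((-15259 + (3997/4635 + 3393/4828)) - 14648) = (2/7 - 31329) - ((-15259 + 35024071/22377780) - 14648) = -219301/7 - (-341427520949/22377780 - 14648) = -219301/7 - 1*(-669217242389/22377780) = -219301/7 + 669217242389/22377780 = -222948835057/156644460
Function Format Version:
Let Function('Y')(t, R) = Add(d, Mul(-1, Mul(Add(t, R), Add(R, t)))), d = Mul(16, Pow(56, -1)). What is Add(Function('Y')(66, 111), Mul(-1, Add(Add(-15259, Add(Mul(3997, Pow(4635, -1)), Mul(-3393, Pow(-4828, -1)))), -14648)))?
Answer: Rational(-222948835057, 156644460) ≈ -1423.3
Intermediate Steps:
d = Rational(2, 7) (d = Mul(16, Rational(1, 56)) = Rational(2, 7) ≈ 0.28571)
Function('Y')(t, R) = Add(Rational(2, 7), Mul(-1, Pow(Add(R, t), 2))) (Function('Y')(t, R) = Add(Rational(2, 7), Mul(-1, Mul(Add(t, R), Add(R, t)))) = Add(Rational(2, 7), Mul(-1, Mul(Add(R, t), Add(R, t)))) = Add(Rational(2, 7), Mul(-1, Pow(Add(R, t), 2))))
Add(Function('Y')(66, 111), Mul(-1, Add(Add(-15259, Add(Mul(3997, Pow(4635, -1)), Mul(-3393, Pow(-4828, -1)))), -14648))) = Add(Add(Rational(2, 7), Mul(-1, Pow(Add(111, 66), 2))), Mul(-1, Add(Add(-15259, Add(Mul(3997, Pow(4635, -1)), Mul(-3393, Pow(-4828, -1)))), -14648))) = Add(Add(Rational(2, 7), Mul(-1, Pow(177, 2))), Mul(-1, Add(Add(-15259, Add(Mul(3997, Rational(1, 4635)), Mul(-3393, Rational(-1, 4828)))), -14648))) = Add(Add(Rational(2, 7), Mul(-1, 31329)), Mul(-1, Add(Add(-15259, Add(Rational(3997, 4635), Rational(3393, 4828))), -14648))) = Add(Add(Rational(2, 7), -31329), Mul(-1, Add(Add(-15259, Rational(35024071, 22377780)), -14648))) = Add(Rational(-219301, 7), Mul(-1, Add(Rational(-341427520949, 22377780), -14648))) = Add(Rational(-219301, 7), Mul(-1, Rational(-669217242389, 22377780))) = Add(Rational(-219301, 7), Rational(669217242389, 22377780)) = Rational(-222948835057, 156644460)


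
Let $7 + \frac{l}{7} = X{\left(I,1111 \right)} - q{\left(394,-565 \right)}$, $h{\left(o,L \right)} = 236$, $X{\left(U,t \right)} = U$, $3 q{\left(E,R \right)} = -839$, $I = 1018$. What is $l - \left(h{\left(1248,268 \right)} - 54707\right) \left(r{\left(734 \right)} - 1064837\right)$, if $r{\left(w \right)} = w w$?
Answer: $- \frac{85968447349}{3} \approx -2.8656 \cdot 10^{10}$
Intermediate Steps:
$q{\left(E,R \right)} = - \frac{839}{3}$ ($q{\left(E,R \right)} = \frac{1}{3} \left(-839\right) = - \frac{839}{3}$)
$r{\left(w \right)} = w^{2}$
$l = \frac{27104}{3}$ ($l = -49 + 7 \left(1018 - - \frac{839}{3}\right) = -49 + 7 \left(1018 + \frac{839}{3}\right) = -49 + 7 \cdot \frac{3893}{3} = -49 + \frac{27251}{3} = \frac{27104}{3} \approx 9034.7$)
$l - \left(h{\left(1248,268 \right)} - 54707\right) \left(r{\left(734 \right)} - 1064837\right) = \frac{27104}{3} - \left(236 - 54707\right) \left(734^{2} - 1064837\right) = \frac{27104}{3} - - 54471 \left(538756 - 1064837\right) = \frac{27104}{3} - \left(-54471\right) \left(-526081\right) = \frac{27104}{3} - 28656158151 = - \frac{85968447349}{3}$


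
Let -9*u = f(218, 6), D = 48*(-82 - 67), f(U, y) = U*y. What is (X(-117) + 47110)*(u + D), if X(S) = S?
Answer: -1028770756/3 ≈ -3.4292e+8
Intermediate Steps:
D = -7152 (D = 48*(-149) = -7152)
u = -436/3 (u = -218*6/9 = -1/9*1308 = -436/3 ≈ -145.33)
(X(-117) + 47110)*(u + D) = (-117 + 47110)*(-436/3 - 7152) = 46993*(-21892/3) = -1028770756/3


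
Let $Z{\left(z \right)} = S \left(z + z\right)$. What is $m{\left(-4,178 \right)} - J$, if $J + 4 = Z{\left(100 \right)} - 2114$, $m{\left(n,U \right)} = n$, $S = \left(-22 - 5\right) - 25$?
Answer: $12514$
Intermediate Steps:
$S = -52$ ($S = -27 - 25 = -52$)
$Z{\left(z \right)} = - 104 z$ ($Z{\left(z \right)} = - 52 \left(z + z\right) = - 52 \cdot 2 z = - 104 z$)
$J = -12518$ ($J = -4 - 12514 = -12518$)
$m{\left(-4,178 \right)} - J = -4 - -12518 = -4 + 12518 = 12514$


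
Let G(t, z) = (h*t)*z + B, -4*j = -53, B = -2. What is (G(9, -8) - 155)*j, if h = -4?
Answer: 6943/4 ≈ 1735.8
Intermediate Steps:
j = 53/4 (j = -1/4*(-53) = 53/4 ≈ 13.250)
G(t, z) = -2 - 4*t*z (G(t, z) = (-4*t)*z - 2 = -4*t*z - 2 = -2 - 4*t*z)
(G(9, -8) - 155)*j = ((-2 - 4*9*(-8)) - 155)*(53/4) = ((-2 + 288) - 155)*(53/4) = (286 - 155)*(53/4) = 131*(53/4) = 6943/4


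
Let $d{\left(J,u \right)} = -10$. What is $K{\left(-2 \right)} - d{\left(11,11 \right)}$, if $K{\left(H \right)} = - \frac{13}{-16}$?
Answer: $\frac{173}{16} \approx 10.813$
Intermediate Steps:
$K{\left(H \right)} = \frac{13}{16}$ ($K{\left(H \right)} = \left(-13\right) \left(- \frac{1}{16}\right) = \frac{13}{16}$)
$K{\left(-2 \right)} - d{\left(11,11 \right)} = \frac{13}{16} - -10 = \frac{13}{16} + 10 = \frac{173}{16}$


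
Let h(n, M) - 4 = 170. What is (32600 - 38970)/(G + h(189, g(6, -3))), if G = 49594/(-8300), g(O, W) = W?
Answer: -26435500/697303 ≈ -37.911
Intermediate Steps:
h(n, M) = 174 (h(n, M) = 4 + 170 = 174)
G = -24797/4150 (G = 49594*(-1/8300) = -24797/4150 ≈ -5.9752)
(32600 - 38970)/(G + h(189, g(6, -3))) = (32600 - 38970)/(-24797/4150 + 174) = -6370/697303/4150 = -6370*4150/697303 = -26435500/697303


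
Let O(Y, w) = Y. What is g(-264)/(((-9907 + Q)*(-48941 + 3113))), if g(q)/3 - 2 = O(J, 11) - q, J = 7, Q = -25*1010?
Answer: 91/179019444 ≈ 5.0832e-7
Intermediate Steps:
Q = -25250
g(q) = 27 - 3*q (g(q) = 6 + 3*(7 - q) = 6 + (21 - 3*q) = 27 - 3*q)
g(-264)/(((-9907 + Q)*(-48941 + 3113))) = (27 - 3*(-264))/(((-9907 - 25250)*(-48941 + 3113))) = (27 + 792)/((-35157*(-45828))) = 819/1611174996 = 819*(1/1611174996) = 91/179019444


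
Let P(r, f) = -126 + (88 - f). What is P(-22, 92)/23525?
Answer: -26/4705 ≈ -0.0055260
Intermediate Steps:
P(r, f) = -38 - f
P(-22, 92)/23525 = (-38 - 1*92)/23525 = (-38 - 92)*(1/23525) = -130*1/23525 = -26/4705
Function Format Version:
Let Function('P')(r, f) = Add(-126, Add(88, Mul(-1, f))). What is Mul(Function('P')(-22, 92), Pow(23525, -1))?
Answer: Rational(-26, 4705) ≈ -0.0055260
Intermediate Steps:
Function('P')(r, f) = Add(-38, Mul(-1, f))
Mul(Function('P')(-22, 92), Pow(23525, -1)) = Mul(Add(-38, Mul(-1, 92)), Pow(23525, -1)) = Mul(Add(-38, -92), Rational(1, 23525)) = Mul(-130, Rational(1, 23525)) = Rational(-26, 4705)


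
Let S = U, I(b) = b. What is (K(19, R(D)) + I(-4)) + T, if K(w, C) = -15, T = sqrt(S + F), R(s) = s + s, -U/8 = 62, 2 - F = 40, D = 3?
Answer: -19 + I*sqrt(534) ≈ -19.0 + 23.108*I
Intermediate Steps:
F = -38 (F = 2 - 1*40 = 2 - 40 = -38)
U = -496 (U = -8*62 = -496)
R(s) = 2*s
S = -496
T = I*sqrt(534) (T = sqrt(-496 - 38) = sqrt(-534) = I*sqrt(534) ≈ 23.108*I)
(K(19, R(D)) + I(-4)) + T = (-15 - 4) + I*sqrt(534) = -19 + I*sqrt(534)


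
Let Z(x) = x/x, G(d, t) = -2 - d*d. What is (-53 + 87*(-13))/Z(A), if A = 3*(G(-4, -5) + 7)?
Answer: -1184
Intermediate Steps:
G(d, t) = -2 - d²
A = -33 (A = 3*((-2 - 1*(-4)²) + 7) = 3*((-2 - 1*16) + 7) = 3*((-2 - 16) + 7) = 3*(-18 + 7) = 3*(-11) = -33)
Z(x) = 1
(-53 + 87*(-13))/Z(A) = (-53 + 87*(-13))/1 = (-53 - 1131)*1 = -1184*1 = -1184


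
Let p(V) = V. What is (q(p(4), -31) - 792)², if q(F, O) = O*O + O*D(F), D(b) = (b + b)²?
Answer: 3294225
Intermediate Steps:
D(b) = 4*b² (D(b) = (2*b)² = 4*b²)
q(F, O) = O² + 4*O*F² (q(F, O) = O*O + O*(4*F²) = O² + 4*O*F²)
(q(p(4), -31) - 792)² = (-31*(-31 + 4*4²) - 792)² = (-31*(-31 + 4*16) - 792)² = (-31*(-31 + 64) - 792)² = (-31*33 - 792)² = (-1023 - 792)² = (-1815)² = 3294225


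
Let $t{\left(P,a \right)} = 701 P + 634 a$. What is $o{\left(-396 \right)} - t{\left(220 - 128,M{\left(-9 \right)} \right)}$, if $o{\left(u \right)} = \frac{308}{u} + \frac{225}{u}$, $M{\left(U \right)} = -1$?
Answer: $- \frac{25288301}{396} \approx -63859.0$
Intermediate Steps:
$o{\left(u \right)} = \frac{533}{u}$
$t{\left(P,a \right)} = 634 a + 701 P$
$o{\left(-396 \right)} - t{\left(220 - 128,M{\left(-9 \right)} \right)} = \frac{533}{-396} - \left(634 \left(-1\right) + 701 \left(220 - 128\right)\right) = 533 \left(- \frac{1}{396}\right) - \left(-634 + 701 \left(220 - 128\right)\right) = - \frac{533}{396} - \left(-634 + 701 \cdot 92\right) = - \frac{533}{396} - \left(-634 + 64492\right) = - \frac{533}{396} - 63858 = - \frac{25288301}{396}$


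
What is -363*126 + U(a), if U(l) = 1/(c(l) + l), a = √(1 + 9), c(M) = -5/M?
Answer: -45738 + √10/5 ≈ -45737.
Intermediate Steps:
a = √10 ≈ 3.1623
U(l) = 1/(l - 5/l) (U(l) = 1/(-5/l + l) = 1/(l - 5/l))
-363*126 + U(a) = -363*126 + √10/(-5 + (√10)²) = -45738 + √10/(-5 + 10) = -45738 + √10/5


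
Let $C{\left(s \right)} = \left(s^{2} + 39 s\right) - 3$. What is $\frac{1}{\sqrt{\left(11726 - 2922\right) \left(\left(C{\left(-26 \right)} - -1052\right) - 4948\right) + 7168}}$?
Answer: $- \frac{i \sqrt{9323845}}{18647690} \approx - 0.00016375 i$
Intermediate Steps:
$C{\left(s \right)} = -3 + s^{2} + 39 s$
$\frac{1}{\sqrt{\left(11726 - 2922\right) \left(\left(C{\left(-26 \right)} - -1052\right) - 4948\right) + 7168}} = \frac{1}{\sqrt{\left(11726 - 2922\right) \left(\left(\left(-3 + \left(-26\right)^{2} + 39 \left(-26\right)\right) - -1052\right) - 4948\right) + 7168}} = \frac{1}{\sqrt{8804 \left(\left(\left(-3 + 676 - 1014\right) + 1052\right) - 4948\right) + 7168}} = \frac{1}{\sqrt{8804 \left(\left(-341 + 1052\right) - 4948\right) + 7168}} = \frac{1}{\sqrt{8804 \left(711 - 4948\right) + 7168}} = \frac{1}{\sqrt{8804 \left(-4237\right) + 7168}} = \frac{1}{\sqrt{-37302548 + 7168}} = \frac{1}{\sqrt{-37295380}} = \frac{1}{2 i \sqrt{9323845}} = - \frac{i \sqrt{9323845}}{18647690}$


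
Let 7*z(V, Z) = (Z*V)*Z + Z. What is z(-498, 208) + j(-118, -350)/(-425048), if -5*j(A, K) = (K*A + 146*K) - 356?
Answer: -11447214233613/3719170 ≈ -3.0779e+6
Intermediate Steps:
j(A, K) = 356/5 - 146*K/5 - A*K/5 (j(A, K) = -((K*A + 146*K) - 356)/5 = -((A*K + 146*K) - 356)/5 = -((146*K + A*K) - 356)/5 = -(-356 + 146*K + A*K)/5 = 356/5 - 146*K/5 - A*K/5)
z(V, Z) = Z/7 + V*Z²/7 (z(V, Z) = ((Z*V)*Z + Z)/7 = ((V*Z)*Z + Z)/7 = (V*Z² + Z)/7 = (Z + V*Z²)/7 = Z/7 + V*Z²/7)
z(-498, 208) + j(-118, -350)/(-425048) = (⅐)*208*(1 - 498*208) + (356/5 - 146/5*(-350) - ⅕*(-118)*(-350))/(-425048) = (⅐)*208*(1 - 103584) + (356/5 + 10220 - 8260)*(-1/425048) = (⅐)*208*(-103583) + (10156/5)*(-1/425048) = -21545264/7 - 2539/531310 = -11447214233613/3719170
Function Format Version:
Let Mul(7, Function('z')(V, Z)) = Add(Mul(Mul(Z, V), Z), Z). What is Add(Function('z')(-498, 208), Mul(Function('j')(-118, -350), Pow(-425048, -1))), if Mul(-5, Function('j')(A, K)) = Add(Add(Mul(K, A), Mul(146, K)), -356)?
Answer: Rational(-11447214233613, 3719170) ≈ -3.0779e+6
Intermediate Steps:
Function('j')(A, K) = Add(Rational(356, 5), Mul(Rational(-146, 5), K), Mul(Rational(-1, 5), A, K)) (Function('j')(A, K) = Mul(Rational(-1, 5), Add(Add(Mul(K, A), Mul(146, K)), -356)) = Mul(Rational(-1, 5), Add(Add(Mul(A, K), Mul(146, K)), -356)) = Mul(Rational(-1, 5), Add(Add(Mul(146, K), Mul(A, K)), -356)) = Mul(Rational(-1, 5), Add(-356, Mul(146, K), Mul(A, K))) = Add(Rational(356, 5), Mul(Rational(-146, 5), K), Mul(Rational(-1, 5), A, K)))
Function('z')(V, Z) = Add(Mul(Rational(1, 7), Z), Mul(Rational(1, 7), V, Pow(Z, 2))) (Function('z')(V, Z) = Mul(Rational(1, 7), Add(Mul(Mul(Z, V), Z), Z)) = Mul(Rational(1, 7), Add(Mul(Mul(V, Z), Z), Z)) = Mul(Rational(1, 7), Add(Mul(V, Pow(Z, 2)), Z)) = Mul(Rational(1, 7), Add(Z, Mul(V, Pow(Z, 2)))) = Add(Mul(Rational(1, 7), Z), Mul(Rational(1, 7), V, Pow(Z, 2))))
Add(Function('z')(-498, 208), Mul(Function('j')(-118, -350), Pow(-425048, -1))) = Add(Mul(Rational(1, 7), 208, Add(1, Mul(-498, 208))), Mul(Add(Rational(356, 5), Mul(Rational(-146, 5), -350), Mul(Rational(-1, 5), -118, -350)), Pow(-425048, -1))) = Add(Mul(Rational(1, 7), 208, Add(1, -103584)), Mul(Add(Rational(356, 5), 10220, -8260), Rational(-1, 425048))) = Add(Mul(Rational(1, 7), 208, -103583), Mul(Rational(10156, 5), Rational(-1, 425048))) = Add(Rational(-21545264, 7), Rational(-2539, 531310)) = Rational(-11447214233613, 3719170)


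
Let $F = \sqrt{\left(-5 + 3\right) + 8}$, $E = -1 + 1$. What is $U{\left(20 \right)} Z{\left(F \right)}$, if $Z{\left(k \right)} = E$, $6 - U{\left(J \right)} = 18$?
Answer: $0$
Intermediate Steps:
$U{\left(J \right)} = -12$ ($U{\left(J \right)} = 6 - 18 = -12$)
$E = 0$
$F = \sqrt{6}$ ($F = \sqrt{-2 + 8} = \sqrt{6} \approx 2.4495$)
$Z{\left(k \right)} = 0$
$U{\left(20 \right)} Z{\left(F \right)} = \left(-12\right) 0 = 0$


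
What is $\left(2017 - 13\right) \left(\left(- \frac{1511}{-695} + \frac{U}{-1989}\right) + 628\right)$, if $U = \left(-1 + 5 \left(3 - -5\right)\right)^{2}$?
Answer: $\frac{14902689888}{11815} \approx 1.2613 \cdot 10^{6}$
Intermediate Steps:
$U = 1521$ ($U = \left(-1 + 5 \left(3 + 5\right)\right)^{2} = \left(-1 + 5 \cdot 8\right)^{2} = \left(-1 + 40\right)^{2} = 39^{2} = 1521$)
$\left(2017 - 13\right) \left(\left(- \frac{1511}{-695} + \frac{U}{-1989}\right) + 628\right) = \left(2017 - 13\right) \left(\left(- \frac{1511}{-695} + \frac{1521}{-1989}\right) + 628\right) = 2004 \left(\left(\left(-1511\right) \left(- \frac{1}{695}\right) + 1521 \left(- \frac{1}{1989}\right)\right) + 628\right) = 2004 \left(\left(\frac{1511}{695} - \frac{13}{17}\right) + 628\right) = 2004 \left(\frac{16652}{11815} + 628\right) = 2004 \cdot \frac{7436472}{11815} = \frac{14902689888}{11815}$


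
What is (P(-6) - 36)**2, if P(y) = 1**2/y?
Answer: 47089/36 ≈ 1308.0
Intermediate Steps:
P(y) = 1/y
(P(-6) - 36)**2 = (1/(-6) - 36)**2 = (-1/6 - 36)**2 = (-217/6)**2 = 47089/36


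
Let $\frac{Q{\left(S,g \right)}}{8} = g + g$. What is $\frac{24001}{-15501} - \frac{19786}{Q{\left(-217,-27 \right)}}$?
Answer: $\frac{49389059}{1116072} \approx 44.253$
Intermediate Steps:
$Q{\left(S,g \right)} = 16 g$ ($Q{\left(S,g \right)} = 8 \left(g + g\right) = 8 \cdot 2 g = 16 g$)
$\frac{24001}{-15501} - \frac{19786}{Q{\left(-217,-27 \right)}} = \frac{24001}{-15501} - \frac{19786}{16 \left(-27\right)} = 24001 \left(- \frac{1}{15501}\right) - \frac{19786}{-432} = - \frac{24001}{15501} - - \frac{9893}{216} = - \frac{24001}{15501} + \frac{9893}{216} = \frac{49389059}{1116072}$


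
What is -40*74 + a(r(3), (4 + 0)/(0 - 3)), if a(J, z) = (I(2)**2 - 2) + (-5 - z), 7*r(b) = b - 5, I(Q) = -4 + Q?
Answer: -8885/3 ≈ -2961.7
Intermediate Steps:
r(b) = -5/7 + b/7 (r(b) = (b - 5)/7 = (-5 + b)/7 = -5/7 + b/7)
a(J, z) = -3 - z (a(J, z) = ((-4 + 2)**2 - 2) + (-5 - z) = ((-2)**2 - 2) + (-5 - z) = (4 - 2) + (-5 - z) = 2 + (-5 - z) = -3 - z)
-40*74 + a(r(3), (4 + 0)/(0 - 3)) = -40*74 + (-3 - (4 + 0)/(0 - 3)) = -2960 + (-3 - 4/(-3)) = -2960 + (-3 - 4*(-1)/3) = -2960 + (-3 - 1*(-4/3)) = -2960 + (-3 + 4/3) = -2960 - 5/3 = -8885/3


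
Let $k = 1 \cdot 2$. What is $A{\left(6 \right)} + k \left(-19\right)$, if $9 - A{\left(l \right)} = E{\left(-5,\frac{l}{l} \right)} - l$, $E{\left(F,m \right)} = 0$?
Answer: $-23$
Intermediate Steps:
$A{\left(l \right)} = 9 + l$ ($A{\left(l \right)} = 9 - \left(0 - l\right) = 9 - - l = 9 + l$)
$k = 2$
$A{\left(6 \right)} + k \left(-19\right) = \left(9 + 6\right) + 2 \left(-19\right) = 15 - 38 = -23$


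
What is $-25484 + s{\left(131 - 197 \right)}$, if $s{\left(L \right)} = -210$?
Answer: $-25694$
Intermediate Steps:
$-25484 + s{\left(131 - 197 \right)} = -25484 - 210 = -25694$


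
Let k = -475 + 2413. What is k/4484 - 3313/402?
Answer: -92608/11859 ≈ -7.8091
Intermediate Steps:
k = 1938
k/4484 - 3313/402 = 1938/4484 - 3313/402 = 1938*(1/4484) - 3313*1/402 = 51/118 - 3313/402 = -92608/11859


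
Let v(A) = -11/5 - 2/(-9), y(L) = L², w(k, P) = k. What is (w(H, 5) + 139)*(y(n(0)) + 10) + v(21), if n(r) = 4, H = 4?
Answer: 167221/45 ≈ 3716.0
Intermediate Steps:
v(A) = -89/45 (v(A) = -11*⅕ - 2*(-⅑) = -11/5 + 2/9 = -89/45)
(w(H, 5) + 139)*(y(n(0)) + 10) + v(21) = (4 + 139)*(4² + 10) - 89/45 = 143*(16 + 10) - 89/45 = 143*26 - 89/45 = 3718 - 89/45 = 167221/45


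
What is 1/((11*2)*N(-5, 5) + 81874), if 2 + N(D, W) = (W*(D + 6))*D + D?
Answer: 1/81170 ≈ 1.2320e-5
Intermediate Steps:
N(D, W) = -2 + D + D*W*(6 + D) (N(D, W) = -2 + ((W*(D + 6))*D + D) = -2 + ((W*(6 + D))*D + D) = -2 + (D*W*(6 + D) + D) = -2 + (D + D*W*(6 + D)) = -2 + D + D*W*(6 + D))
1/((11*2)*N(-5, 5) + 81874) = 1/((11*2)*(-2 - 5 + 5*(-5)² + 6*(-5)*5) + 81874) = 1/(22*(-2 - 5 + 5*25 - 150) + 81874) = 1/(22*(-2 - 5 + 125 - 150) + 81874) = 1/(22*(-32) + 81874) = 1/(-704 + 81874) = 1/81170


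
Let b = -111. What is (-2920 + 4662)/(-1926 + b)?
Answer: -1742/2037 ≈ -0.85518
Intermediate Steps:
(-2920 + 4662)/(-1926 + b) = (-2920 + 4662)/(-1926 - 111) = 1742/(-2037) = 1742*(-1/2037) = -1742/2037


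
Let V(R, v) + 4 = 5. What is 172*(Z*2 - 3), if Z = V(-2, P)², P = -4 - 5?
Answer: -172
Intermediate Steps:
P = -9
V(R, v) = 1 (V(R, v) = -4 + 5 = 1)
Z = 1 (Z = 1² = 1)
172*(Z*2 - 3) = 172*(1*2 - 3) = 172*(2 - 3) = 172*(-1) = -172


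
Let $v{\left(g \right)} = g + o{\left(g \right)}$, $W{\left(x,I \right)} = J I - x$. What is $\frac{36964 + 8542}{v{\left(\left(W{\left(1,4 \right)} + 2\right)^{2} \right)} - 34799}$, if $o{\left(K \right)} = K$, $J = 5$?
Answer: $- \frac{45506}{33917} \approx -1.3417$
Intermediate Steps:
$W{\left(x,I \right)} = - x + 5 I$ ($W{\left(x,I \right)} = 5 I - x = - x + 5 I$)
$v{\left(g \right)} = 2 g$ ($v{\left(g \right)} = g + g = 2 g$)
$\frac{36964 + 8542}{v{\left(\left(W{\left(1,4 \right)} + 2\right)^{2} \right)} - 34799} = \frac{36964 + 8542}{2 \left(\left(\left(-1\right) 1 + 5 \cdot 4\right) + 2\right)^{2} - 34799} = \frac{45506}{2 \left(\left(-1 + 20\right) + 2\right)^{2} - 34799} = \frac{45506}{2 \left(19 + 2\right)^{2} - 34799} = \frac{45506}{2 \cdot 21^{2} - 34799} = \frac{45506}{2 \cdot 441 - 34799} = \frac{45506}{882 - 34799} = \frac{45506}{-33917} = 45506 \left(- \frac{1}{33917}\right) = - \frac{45506}{33917}$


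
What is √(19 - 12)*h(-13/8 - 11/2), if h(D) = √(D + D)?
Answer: I*√399/2 ≈ 9.9875*I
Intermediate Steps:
h(D) = √2*√D (h(D) = √(2*D) = √2*√D)
√(19 - 12)*h(-13/8 - 11/2) = √(19 - 12)*(√2*√(-13/8 - 11/2)) = √7*(√2*√(-13*⅛ - 11*½)) = √7*(√2*√(-13/8 - 11/2)) = √7*(√2*√(-57/8)) = √7*(√2*(I*√114/4)) = √7*(I*√57/2) = I*√399/2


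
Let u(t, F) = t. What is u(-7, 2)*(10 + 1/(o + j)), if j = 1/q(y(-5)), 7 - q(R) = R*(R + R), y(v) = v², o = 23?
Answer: -287123/4084 ≈ -70.304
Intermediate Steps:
q(R) = 7 - 2*R² (q(R) = 7 - R*(R + R) = 7 - R*2*R = 7 - 2*R²)
j = -1/1243 (j = 1/(7 - 2*((-5)²)²) = 1/(7 - 2*25²) = 1/(7 - 2*625) = 1/(7 - 1250) = 1/(-1243) = -1/1243 ≈ -0.00080451)
u(-7, 2)*(10 + 1/(o + j)) = -7*(10 + 1/(23 - 1/1243)) = -7*(10 + 1/(28588/1243)) = -7*(10 + 1243/28588) = -7*287123/28588 = -287123/4084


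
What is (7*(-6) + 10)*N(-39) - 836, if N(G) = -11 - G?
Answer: -1732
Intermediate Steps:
(7*(-6) + 10)*N(-39) - 836 = (7*(-6) + 10)*(-11 - 1*(-39)) - 836 = (-42 + 10)*(-11 + 39) - 836 = -32*28 - 836 = -896 - 836 = -1732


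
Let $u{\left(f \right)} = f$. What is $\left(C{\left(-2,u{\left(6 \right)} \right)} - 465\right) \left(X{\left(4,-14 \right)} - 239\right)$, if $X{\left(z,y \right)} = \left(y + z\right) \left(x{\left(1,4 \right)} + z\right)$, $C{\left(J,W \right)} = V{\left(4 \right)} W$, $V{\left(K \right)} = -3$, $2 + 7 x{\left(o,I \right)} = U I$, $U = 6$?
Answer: $149937$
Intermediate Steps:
$x{\left(o,I \right)} = - \frac{2}{7} + \frac{6 I}{7}$
$C{\left(J,W \right)} = - 3 W$
$X{\left(z,y \right)} = \left(\frac{22}{7} + z\right) \left(y + z\right)$ ($X{\left(z,y \right)} = \left(y + z\right) \left(\left(- \frac{2}{7} + \frac{6}{7} \cdot 4\right) + z\right) = \left(y + z\right) \left(\left(- \frac{2}{7} + \frac{24}{7}\right) + z\right) = \left(y + z\right) \left(\frac{22}{7} + z\right) = \left(\frac{22}{7} + z\right) \left(y + z\right)$)
$\left(C{\left(-2,u{\left(6 \right)} \right)} - 465\right) \left(X{\left(4,-14 \right)} - 239\right) = \left(\left(-3\right) 6 - 465\right) \left(\left(4^{2} + \frac{22}{7} \left(-14\right) + \frac{22}{7} \cdot 4 - 56\right) - 239\right) = \left(-18 - 465\right) \left(\left(16 - 44 + \frac{88}{7} - 56\right) - 239\right) = - 483 \left(- \frac{500}{7} - 239\right) = \left(-483\right) \left(- \frac{2173}{7}\right) = 149937$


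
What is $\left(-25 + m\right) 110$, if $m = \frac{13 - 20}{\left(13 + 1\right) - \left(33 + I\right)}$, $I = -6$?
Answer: $- \frac{34980}{13} \approx -2690.8$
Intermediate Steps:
$m = \frac{7}{13}$ ($m = \frac{13 - 20}{\left(13 + 1\right) - 27} = - \frac{7}{14 + \left(-33 + 6\right)} = - \frac{7}{14 - 27} = - \frac{7}{-13} = \left(-7\right) \left(- \frac{1}{13}\right) = \frac{7}{13} \approx 0.53846$)
$\left(-25 + m\right) 110 = \left(-25 + \frac{7}{13}\right) 110 = \left(- \frac{318}{13}\right) 110 = - \frac{34980}{13}$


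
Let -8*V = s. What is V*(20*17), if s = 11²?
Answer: -10285/2 ≈ -5142.5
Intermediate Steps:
s = 121
V = -121/8 (V = -⅛*121 = -121/8 ≈ -15.125)
V*(20*17) = -605*17/2 = -121/8*340 = -10285/2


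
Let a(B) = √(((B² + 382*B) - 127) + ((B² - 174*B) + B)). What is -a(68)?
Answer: -√23333 ≈ -152.75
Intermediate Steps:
a(B) = √(-127 + 2*B² + 209*B) (a(B) = √((-127 + B² + 382*B) + (B² - 173*B)) = √(-127 + 2*B² + 209*B))
-a(68) = -√(-127 + 2*68² + 209*68) = -√(-127 + 2*4624 + 14212) = -√(-127 + 9248 + 14212) = -√23333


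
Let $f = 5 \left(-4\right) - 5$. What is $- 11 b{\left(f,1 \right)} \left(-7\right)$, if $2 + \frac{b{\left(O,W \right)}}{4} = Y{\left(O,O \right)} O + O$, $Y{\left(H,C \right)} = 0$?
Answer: $-8316$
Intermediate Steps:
$f = -25$ ($f = -20 - 5 = -25$)
$b{\left(O,W \right)} = -8 + 4 O$ ($b{\left(O,W \right)} = -8 + 4 \left(0 O + O\right) = -8 + 4 \left(0 + O\right) = -8 + 4 O$)
$- 11 b{\left(f,1 \right)} \left(-7\right) = - 11 \left(-8 + 4 \left(-25\right)\right) \left(-7\right) = - 11 \left(-8 - 100\right) \left(-7\right) = \left(-11\right) \left(-108\right) \left(-7\right) = 1188 \left(-7\right) = -8316$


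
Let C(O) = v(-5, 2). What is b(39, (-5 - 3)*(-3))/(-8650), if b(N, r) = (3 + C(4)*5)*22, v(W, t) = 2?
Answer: -143/4325 ≈ -0.033064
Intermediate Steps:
C(O) = 2
b(N, r) = 286 (b(N, r) = (3 + 2*5)*22 = (3 + 10)*22 = 13*22 = 286)
b(39, (-5 - 3)*(-3))/(-8650) = 286/(-8650) = 286*(-1/8650) = -143/4325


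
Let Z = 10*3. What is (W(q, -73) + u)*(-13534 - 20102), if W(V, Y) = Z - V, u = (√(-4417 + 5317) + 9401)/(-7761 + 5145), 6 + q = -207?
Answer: -1755398371/218 ≈ -8.0523e+6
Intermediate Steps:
q = -213 (q = -6 - 207 = -213)
u = -9431/2616 (u = (√900 + 9401)/(-2616) = (30 + 9401)*(-1/2616) = 9431*(-1/2616) = -9431/2616 ≈ -3.6051)
Z = 30
W(V, Y) = 30 - V
(W(q, -73) + u)*(-13534 - 20102) = ((30 - 1*(-213)) - 9431/2616)*(-13534 - 20102) = ((30 + 213) - 9431/2616)*(-33636) = (243 - 9431/2616)*(-33636) = (626257/2616)*(-33636) = -1755398371/218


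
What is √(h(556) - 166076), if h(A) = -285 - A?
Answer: I*√166917 ≈ 408.55*I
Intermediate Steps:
√(h(556) - 166076) = √((-285 - 1*556) - 166076) = √((-285 - 556) - 166076) = √(-841 - 166076) = √(-166917) = I*√166917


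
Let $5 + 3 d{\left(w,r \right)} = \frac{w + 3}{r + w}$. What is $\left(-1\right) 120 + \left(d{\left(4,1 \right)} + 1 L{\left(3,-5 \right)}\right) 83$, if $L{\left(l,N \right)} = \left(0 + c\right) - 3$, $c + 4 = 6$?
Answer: $- \frac{1513}{5} \approx -302.6$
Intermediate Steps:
$c = 2$ ($c = -4 + 6 = 2$)
$d{\left(w,r \right)} = - \frac{5}{3} + \frac{3 + w}{3 \left(r + w\right)}$ ($d{\left(w,r \right)} = - \frac{5}{3} + \frac{\left(w + 3\right) \frac{1}{r + w}}{3} = - \frac{5}{3} + \frac{\left(3 + w\right) \frac{1}{r + w}}{3} = - \frac{5}{3} + \frac{\frac{1}{r + w} \left(3 + w\right)}{3} = - \frac{5}{3} + \frac{3 + w}{3 \left(r + w\right)}$)
$L{\left(l,N \right)} = -1$ ($L{\left(l,N \right)} = \left(0 + 2\right) - 3 = 2 - 3 = -1$)
$\left(-1\right) 120 + \left(d{\left(4,1 \right)} + 1 L{\left(3,-5 \right)}\right) 83 = \left(-1\right) 120 + \left(\frac{3 - 5 - 16}{3 \left(1 + 4\right)} + 1 \left(-1\right)\right) 83 = -120 + \left(\frac{3 - 5 - 16}{3 \cdot 5} - 1\right) 83 = -120 + \left(\frac{1}{3} \cdot \frac{1}{5} \left(-18\right) - 1\right) 83 = -120 + \left(- \frac{6}{5} - 1\right) 83 = -120 - \frac{913}{5} = - \frac{1513}{5}$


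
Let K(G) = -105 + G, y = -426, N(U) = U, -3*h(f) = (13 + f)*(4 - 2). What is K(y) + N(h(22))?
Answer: -1663/3 ≈ -554.33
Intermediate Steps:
h(f) = -26/3 - 2*f/3 (h(f) = -(13 + f)*(4 - 2)/3 = -(13 + f)*2/3 = -(26 + 2*f)/3 = -26/3 - 2*f/3)
K(y) + N(h(22)) = (-105 - 426) + (-26/3 - ⅔*22) = -531 + (-26/3 - 44/3) = -531 - 70/3 = -1663/3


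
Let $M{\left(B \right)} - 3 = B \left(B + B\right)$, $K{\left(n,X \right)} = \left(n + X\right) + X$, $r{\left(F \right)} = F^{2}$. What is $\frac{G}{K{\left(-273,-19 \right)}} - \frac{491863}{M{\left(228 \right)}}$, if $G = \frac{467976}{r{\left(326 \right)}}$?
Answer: $- \frac{4076407785791}{859108110189} \approx -4.7449$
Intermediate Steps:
$K{\left(n,X \right)} = n + 2 X$ ($K{\left(n,X \right)} = \left(X + n\right) + X = n + 2 X$)
$M{\left(B \right)} = 3 + 2 B^{2}$ ($M{\left(B \right)} = 3 + B \left(B + B\right) = 3 + B 2 B = 3 + 2 B^{2}$)
$G = \frac{116994}{26569}$ ($G = \frac{467976}{326^{2}} = \frac{467976}{106276} = 467976 \cdot \frac{1}{106276} = \frac{116994}{26569} \approx 4.4034$)
$\frac{G}{K{\left(-273,-19 \right)}} - \frac{491863}{M{\left(228 \right)}} = \frac{116994}{26569 \left(-273 + 2 \left(-19\right)\right)} - \frac{491863}{3 + 2 \cdot 228^{2}} = \frac{116994}{26569 \left(-273 - 38\right)} - \frac{491863}{3 + 2 \cdot 51984} = \frac{116994}{26569 \left(-311\right)} - \frac{491863}{3 + 103968} = \frac{116994}{26569} \left(- \frac{1}{311}\right) - \frac{491863}{103971} = - \frac{116994}{8262959} - \frac{491863}{103971} = - \frac{4076407785791}{859108110189}$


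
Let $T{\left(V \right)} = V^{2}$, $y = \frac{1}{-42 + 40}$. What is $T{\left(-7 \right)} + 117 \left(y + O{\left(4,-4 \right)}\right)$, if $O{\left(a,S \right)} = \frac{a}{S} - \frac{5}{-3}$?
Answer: $\frac{137}{2} \approx 68.5$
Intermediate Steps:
$O{\left(a,S \right)} = \frac{5}{3} + \frac{a}{S}$ ($O{\left(a,S \right)} = \frac{a}{S} - - \frac{5}{3} = \frac{a}{S} + \frac{5}{3} = \frac{5}{3} + \frac{a}{S}$)
$y = - \frac{1}{2}$ ($y = \frac{1}{-2} = - \frac{1}{2} \approx -0.5$)
$T{\left(-7 \right)} + 117 \left(y + O{\left(4,-4 \right)}\right) = \left(-7\right)^{2} + 117 \left(- \frac{1}{2} + \left(\frac{5}{3} + \frac{4}{-4}\right)\right) = 49 + 117 \left(- \frac{1}{2} + \left(\frac{5}{3} + 4 \left(- \frac{1}{4}\right)\right)\right) = 49 + 117 \left(- \frac{1}{2} + \left(\frac{5}{3} - 1\right)\right) = 49 + 117 \left(- \frac{1}{2} + \frac{2}{3}\right) = 49 + 117 \cdot \frac{1}{6} = 49 + \frac{39}{2} = \frac{137}{2}$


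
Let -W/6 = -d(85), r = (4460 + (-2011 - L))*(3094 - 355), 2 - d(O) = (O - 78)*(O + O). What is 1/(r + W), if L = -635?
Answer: 1/8439948 ≈ 1.1848e-7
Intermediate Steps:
d(O) = 2 - 2*O*(-78 + O) (d(O) = 2 - (O - 78)*(O + O) = 2 - (-78 + O)*2*O = 2 - 2*O*(-78 + O))
r = 8447076 (r = (4460 + (-2011 - 1*(-635)))*(3094 - 355) = (4460 + (-2011 + 635))*2739 = (4460 - 1376)*2739 = 3084*2739 = 8447076)
W = -7128 (W = -(-6)*(2 - 2*85² + 156*85) = -(-6)*(2 - 2*7225 + 13260) = -(-6)*(2 - 14450 + 13260) = -(-6)*(-1188) = -6*1188 = -7128)
1/(r + W) = 1/(8447076 - 7128) = 1/8439948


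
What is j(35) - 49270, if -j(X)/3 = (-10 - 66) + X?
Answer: -49147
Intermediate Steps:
j(X) = 228 - 3*X (j(X) = -3*((-10 - 66) + X) = -3*(-76 + X) = 228 - 3*X)
j(35) - 49270 = (228 - 3*35) - 49270 = (228 - 105) - 49270 = 123 - 49270 = -49147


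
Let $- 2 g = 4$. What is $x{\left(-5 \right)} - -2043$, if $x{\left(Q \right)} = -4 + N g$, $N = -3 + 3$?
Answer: $2039$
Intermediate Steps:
$g = -2$ ($g = \left(- \frac{1}{2}\right) 4 = -2$)
$N = 0$
$x{\left(Q \right)} = -4$ ($x{\left(Q \right)} = -4 + 0 \left(-2\right) = -4 + 0 = -4$)
$x{\left(-5 \right)} - -2043 = -4 - -2043 = -4 + 2043 = 2039$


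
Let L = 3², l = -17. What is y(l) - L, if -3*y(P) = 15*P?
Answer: 76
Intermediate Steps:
y(P) = -5*P
L = 9
y(l) - L = -5*(-17) - 1*9 = 85 - 9 = 76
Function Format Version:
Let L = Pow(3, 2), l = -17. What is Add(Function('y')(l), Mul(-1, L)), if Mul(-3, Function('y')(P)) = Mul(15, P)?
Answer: 76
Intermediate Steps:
Function('y')(P) = Mul(-5, P) (Function('y')(P) = Mul(Rational(-1, 3), Mul(15, P)) = Mul(-5, P))
L = 9
Add(Function('y')(l), Mul(-1, L)) = Add(Mul(-5, -17), Mul(-1, 9)) = Add(85, -9) = 76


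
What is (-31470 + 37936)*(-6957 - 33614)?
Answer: -262332086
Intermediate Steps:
(-31470 + 37936)*(-6957 - 33614) = 6466*(-40571) = -262332086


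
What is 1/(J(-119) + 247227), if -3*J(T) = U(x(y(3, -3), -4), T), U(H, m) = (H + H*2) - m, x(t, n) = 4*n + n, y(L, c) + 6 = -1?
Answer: 3/741622 ≈ 4.0452e-6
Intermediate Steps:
y(L, c) = -7 (y(L, c) = -6 - 1 = -7)
x(t, n) = 5*n
U(H, m) = -m + 3*H (U(H, m) = (H + 2*H) - m = 3*H - m = -m + 3*H)
J(T) = 20 + T/3 (J(T) = -(-T + 3*(5*(-4)))/3 = -(-T + 3*(-20))/3 = -(-T - 60)/3 = -(-60 - T)/3 = 20 + T/3)
1/(J(-119) + 247227) = 1/((20 + (⅓)*(-119)) + 247227) = 1/((20 - 119/3) + 247227) = 1/(-59/3 + 247227) = 1/(741622/3) = 3/741622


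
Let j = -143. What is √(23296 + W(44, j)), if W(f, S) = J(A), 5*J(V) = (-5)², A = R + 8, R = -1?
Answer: 3*√2589 ≈ 152.65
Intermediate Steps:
A = 7 (A = -1 + 8 = 7)
J(V) = 5 (J(V) = (⅕)*(-5)² = (⅕)*25 = 5)
W(f, S) = 5
√(23296 + W(44, j)) = √(23296 + 5) = √23301 = 3*√2589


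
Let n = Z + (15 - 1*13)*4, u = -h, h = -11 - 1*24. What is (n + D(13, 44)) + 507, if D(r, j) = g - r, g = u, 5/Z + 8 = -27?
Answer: 3758/7 ≈ 536.86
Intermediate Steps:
Z = -⅐ (Z = 5/(-8 - 27) = 5/(-35) = 5*(-1/35) = -⅐ ≈ -0.14286)
h = -35 (h = -11 - 24 = -35)
u = 35 (u = -1*(-35) = 35)
g = 35
D(r, j) = 35 - r
n = 55/7 (n = -⅐ + (15 - 1*13)*4 = -⅐ + (15 - 13)*4 = -⅐ + 2*4 = -⅐ + 8 = 55/7 ≈ 7.8571)
(n + D(13, 44)) + 507 = (55/7 + (35 - 1*13)) + 507 = (55/7 + (35 - 13)) + 507 = (55/7 + 22) + 507 = 209/7 + 507 = 3758/7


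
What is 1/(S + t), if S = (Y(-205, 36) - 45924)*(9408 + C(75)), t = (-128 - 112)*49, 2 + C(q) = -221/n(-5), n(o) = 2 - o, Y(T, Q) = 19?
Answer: -7/3012414325 ≈ -2.3237e-9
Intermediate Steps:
C(q) = -235/7 (C(q) = -2 - 221/(2 - 1*(-5)) = -2 - 221/(2 + 5) = -2 - 221/7 = -235/7)
t = -11760 (t = -240*49 = -11760)
S = -3012332005/7 (S = (19 - 45924)*(9408 - 235/7) = -45905*65621/7 = -3012332005/7 ≈ -4.3033e+8)
1/(S + t) = 1/(-3012332005/7 - 11760) = 1/(-3012414325/7) = -7/3012414325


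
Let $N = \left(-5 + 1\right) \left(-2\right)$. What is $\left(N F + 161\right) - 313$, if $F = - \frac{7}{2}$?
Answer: $-180$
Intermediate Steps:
$F = - \frac{7}{2}$ ($F = \left(-7\right) \frac{1}{2} = - \frac{7}{2} \approx -3.5$)
$N = 8$ ($N = \left(-4\right) \left(-2\right) = 8$)
$\left(N F + 161\right) - 313 = \left(8 \left(- \frac{7}{2}\right) + 161\right) - 313 = \left(-28 + 161\right) - 313 = 133 - 313 = -180$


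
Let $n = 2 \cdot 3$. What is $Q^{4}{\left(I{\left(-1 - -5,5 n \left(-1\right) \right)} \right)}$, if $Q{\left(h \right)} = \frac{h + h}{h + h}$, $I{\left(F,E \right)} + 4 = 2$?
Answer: $1$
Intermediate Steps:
$n = 6$
$I{\left(F,E \right)} = -2$ ($I{\left(F,E \right)} = -4 + 2 = -2$)
$Q{\left(h \right)} = 1$ ($Q{\left(h \right)} = \frac{2 h}{2 h} = 2 h \frac{1}{2 h} = 1$)
$Q^{4}{\left(I{\left(-1 - -5,5 n \left(-1\right) \right)} \right)} = 1^{4} = 1$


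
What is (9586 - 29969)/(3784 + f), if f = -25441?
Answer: 20383/21657 ≈ 0.94117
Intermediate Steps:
(9586 - 29969)/(3784 + f) = (9586 - 29969)/(3784 - 25441) = -20383/(-21657) = -20383*(-1/21657) = 20383/21657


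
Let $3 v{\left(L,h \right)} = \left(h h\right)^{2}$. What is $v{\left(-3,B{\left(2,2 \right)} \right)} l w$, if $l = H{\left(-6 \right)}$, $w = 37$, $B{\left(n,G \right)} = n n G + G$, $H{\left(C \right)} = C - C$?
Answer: $0$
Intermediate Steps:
$H{\left(C \right)} = 0$
$B{\left(n,G \right)} = G + G n^{2}$ ($B{\left(n,G \right)} = n^{2} G + G = G n^{2} + G = G + G n^{2}$)
$v{\left(L,h \right)} = \frac{h^{4}}{3}$ ($v{\left(L,h \right)} = \frac{\left(h h\right)^{2}}{3} = \frac{\left(h^{2}\right)^{2}}{3} = \frac{h^{4}}{3}$)
$l = 0$
$v{\left(-3,B{\left(2,2 \right)} \right)} l w = \frac{\left(2 \left(1 + 2^{2}\right)\right)^{4}}{3} \cdot 0 \cdot 37 = \frac{\left(2 \left(1 + 4\right)\right)^{4}}{3} \cdot 0 \cdot 37 = \frac{\left(2 \cdot 5\right)^{4}}{3} \cdot 0 \cdot 37 = \frac{10^{4}}{3} \cdot 0 \cdot 37 = \frac{1}{3} \cdot 10000 \cdot 0 \cdot 37 = \frac{10000}{3} \cdot 0 \cdot 37 = 0 \cdot 37 = 0$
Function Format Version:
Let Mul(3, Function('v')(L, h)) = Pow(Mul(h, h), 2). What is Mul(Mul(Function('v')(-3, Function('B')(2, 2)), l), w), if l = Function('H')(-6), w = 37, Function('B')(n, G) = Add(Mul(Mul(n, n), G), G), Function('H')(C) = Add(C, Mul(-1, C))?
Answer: 0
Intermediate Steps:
Function('H')(C) = 0
Function('B')(n, G) = Add(G, Mul(G, Pow(n, 2))) (Function('B')(n, G) = Add(Mul(Pow(n, 2), G), G) = Add(Mul(G, Pow(n, 2)), G) = Add(G, Mul(G, Pow(n, 2))))
Function('v')(L, h) = Mul(Rational(1, 3), Pow(h, 4)) (Function('v')(L, h) = Mul(Rational(1, 3), Pow(Mul(h, h), 2)) = Mul(Rational(1, 3), Pow(Pow(h, 2), 2)) = Mul(Rational(1, 3), Pow(h, 4)))
l = 0
Mul(Mul(Function('v')(-3, Function('B')(2, 2)), l), w) = Mul(Mul(Mul(Rational(1, 3), Pow(Mul(2, Add(1, Pow(2, 2))), 4)), 0), 37) = Mul(Mul(Mul(Rational(1, 3), Pow(Mul(2, Add(1, 4)), 4)), 0), 37) = Mul(Mul(Mul(Rational(1, 3), Pow(Mul(2, 5), 4)), 0), 37) = Mul(Mul(Mul(Rational(1, 3), Pow(10, 4)), 0), 37) = Mul(Mul(Mul(Rational(1, 3), 10000), 0), 37) = Mul(Mul(Rational(10000, 3), 0), 37) = Mul(0, 37) = 0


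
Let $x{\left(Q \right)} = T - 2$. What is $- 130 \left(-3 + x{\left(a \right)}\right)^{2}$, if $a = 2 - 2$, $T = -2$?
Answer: $-6370$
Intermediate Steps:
$a = 0$
$x{\left(Q \right)} = -4$ ($x{\left(Q \right)} = -2 - 2 = -4$)
$- 130 \left(-3 + x{\left(a \right)}\right)^{2} = - 130 \left(-3 - 4\right)^{2} = - 130 \left(-7\right)^{2} = \left(-130\right) 49 = -6370$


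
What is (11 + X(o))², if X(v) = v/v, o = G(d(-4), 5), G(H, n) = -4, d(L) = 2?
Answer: 144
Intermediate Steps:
o = -4
X(v) = 1
(11 + X(o))² = (11 + 1)² = 12² = 144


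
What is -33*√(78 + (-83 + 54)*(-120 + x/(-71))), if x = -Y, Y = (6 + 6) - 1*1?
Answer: -33*√17913229/71 ≈ -1967.2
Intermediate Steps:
Y = 11 (Y = 12 - 1 = 11)
x = -11 (x = -1*11 = -11)
-33*√(78 + (-83 + 54)*(-120 + x/(-71))) = -33*√(78 + (-83 + 54)*(-120 - 11/(-71))) = -33*√(78 - 29*(-120 - 11*(-1/71))) = -33*√(78 - 29*(-120 + 11/71)) = -33*√(78 - 29*(-8509/71)) = -33*√(78 + 246761/71) = -33*√17913229/71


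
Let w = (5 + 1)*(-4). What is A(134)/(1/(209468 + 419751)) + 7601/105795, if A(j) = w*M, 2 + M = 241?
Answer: -381835333458679/105795 ≈ -3.6092e+9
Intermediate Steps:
M = 239 (M = -2 + 241 = 239)
w = -24 (w = 6*(-4) = -24)
A(j) = -5736 (A(j) = -24*239 = -5736)
A(134)/(1/(209468 + 419751)) + 7601/105795 = -5736/(1/(209468 + 419751)) + 7601/105795 = -5736/(1/629219) + 7601*(1/105795) = -5736/1/629219 + 7601/105795 = -5736*629219 + 7601/105795 = -3609200184 + 7601/105795 = -381835333458679/105795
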